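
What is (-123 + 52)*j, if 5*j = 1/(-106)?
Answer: 71/530 ≈ 0.13396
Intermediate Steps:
j = -1/530 (j = (1/5)/(-106) = (1/5)*(-1/106) = -1/530 ≈ -0.0018868)
(-123 + 52)*j = (-123 + 52)*(-1/530) = -71*(-1/530) = 71/530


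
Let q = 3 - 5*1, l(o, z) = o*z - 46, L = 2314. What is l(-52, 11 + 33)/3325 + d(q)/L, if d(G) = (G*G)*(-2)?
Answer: -2713738/3847025 ≈ -0.70541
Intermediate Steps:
l(o, z) = -46 + o*z
q = -2 (q = 3 - 5 = -2)
d(G) = -2*G**2 (d(G) = G**2*(-2) = -2*G**2)
l(-52, 11 + 33)/3325 + d(q)/L = (-46 - 52*(11 + 33))/3325 - 2*(-2)**2/2314 = (-46 - 52*44)*(1/3325) - 2*4*(1/2314) = (-46 - 2288)*(1/3325) - 8*1/2314 = -2334*1/3325 - 4/1157 = -2334/3325 - 4/1157 = -2713738/3847025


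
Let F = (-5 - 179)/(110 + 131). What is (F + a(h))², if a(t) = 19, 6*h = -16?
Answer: 19316025/58081 ≈ 332.57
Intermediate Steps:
h = -8/3 (h = (⅙)*(-16) = -8/3 ≈ -2.6667)
F = -184/241 ≈ -0.76349
(F + a(h))² = (-184/241 + 19)² = (4395/241)² = 19316025/58081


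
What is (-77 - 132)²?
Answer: 43681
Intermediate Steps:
(-77 - 132)² = (-209)² = 43681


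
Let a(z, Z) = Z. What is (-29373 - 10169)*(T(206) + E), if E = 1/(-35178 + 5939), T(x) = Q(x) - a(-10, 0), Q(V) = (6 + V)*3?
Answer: -735323150626/29239 ≈ -2.5149e+7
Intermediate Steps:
Q(V) = 18 + 3*V
T(x) = 18 + 3*x (T(x) = (18 + 3*x) - 1*0 = (18 + 3*x) + 0 = 18 + 3*x)
E = -1/29239 (E = 1/(-29239) = -1/29239 ≈ -3.4201e-5)
(-29373 - 10169)*(T(206) + E) = (-29373 - 10169)*((18 + 3*206) - 1/29239) = -39542*((18 + 618) - 1/29239) = -39542*(636 - 1/29239) = -39542*18596003/29239 = -735323150626/29239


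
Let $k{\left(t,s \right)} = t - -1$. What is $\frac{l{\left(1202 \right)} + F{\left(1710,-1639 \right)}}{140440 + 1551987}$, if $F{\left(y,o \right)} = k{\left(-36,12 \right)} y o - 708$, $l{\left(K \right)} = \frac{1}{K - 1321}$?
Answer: $\frac{11673119597}{201398813} \approx 57.96$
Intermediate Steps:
$l{\left(K \right)} = \frac{1}{-1321 + K}$
$k{\left(t,s \right)} = 1 + t$ ($k{\left(t,s \right)} = t + 1 = 1 + t$)
$F{\left(y,o \right)} = -708 - 35 o y$ ($F{\left(y,o \right)} = \left(1 - 36\right) y o - 708 = - 35 y o - 708 = - 35 o y - 708 = -708 - 35 o y$)
$\frac{l{\left(1202 \right)} + F{\left(1710,-1639 \right)}}{140440 + 1551987} = \frac{\frac{1}{-1321 + 1202} - \left(708 - 98094150\right)}{140440 + 1551987} = \frac{\frac{1}{-119} + \left(-708 + 98094150\right)}{1692427} = \left(- \frac{1}{119} + 98093442\right) \frac{1}{1692427} = \frac{11673119597}{119} \cdot \frac{1}{1692427} = \frac{11673119597}{201398813}$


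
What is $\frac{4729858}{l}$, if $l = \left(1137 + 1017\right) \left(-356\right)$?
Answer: $- \frac{2364929}{383412} \approx -6.1681$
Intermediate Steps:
$l = -766824$ ($l = 2154 \left(-356\right) = -766824$)
$\frac{4729858}{l} = \frac{4729858}{-766824} = 4729858 \left(- \frac{1}{766824}\right) = - \frac{2364929}{383412}$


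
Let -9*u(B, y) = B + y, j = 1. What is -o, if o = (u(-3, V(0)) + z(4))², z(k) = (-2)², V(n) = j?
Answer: -1444/81 ≈ -17.827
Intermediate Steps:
V(n) = 1
u(B, y) = -B/9 - y/9 (u(B, y) = -(B + y)/9 = -B/9 - y/9)
z(k) = 4
o = 1444/81 (o = ((-⅑*(-3) - ⅑*1) + 4)² = ((⅓ - ⅑) + 4)² = (2/9 + 4)² = (38/9)² = 1444/81 ≈ 17.827)
-o = -1*1444/81 = -1444/81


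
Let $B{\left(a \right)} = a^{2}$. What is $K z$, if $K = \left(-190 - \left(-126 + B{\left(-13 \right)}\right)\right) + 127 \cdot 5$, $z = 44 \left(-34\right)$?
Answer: $-601392$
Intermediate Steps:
$z = -1496$
$K = 402$ ($K = \left(-190 + \left(126 - \left(-13\right)^{2}\right)\right) + 127 \cdot 5 = \left(-190 + \left(126 - 169\right)\right) + 635 = \left(-190 - 43\right) + 635 = -233 + 635 = 402$)
$K z = 402 \left(-1496\right) = -601392$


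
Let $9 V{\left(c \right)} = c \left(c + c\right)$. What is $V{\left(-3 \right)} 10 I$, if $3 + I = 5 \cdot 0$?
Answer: $-60$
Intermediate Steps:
$I = -3$ ($I = -3 + 5 \cdot 0 = -3 + 0 = -3$)
$V{\left(c \right)} = \frac{2 c^{2}}{9}$ ($V{\left(c \right)} = \frac{c \left(c + c\right)}{9} = \frac{c 2 c}{9} = \frac{2 c^{2}}{9}$)
$V{\left(-3 \right)} 10 I = \frac{2 \left(-3\right)^{2}}{9} \cdot 10 \left(-3\right) = \frac{2}{9} \cdot 9 \cdot 10 \left(-3\right) = 2 \cdot 10 \left(-3\right) = 20 \left(-3\right) = -60$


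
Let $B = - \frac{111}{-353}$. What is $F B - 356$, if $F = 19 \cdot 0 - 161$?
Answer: $- \frac{143539}{353} \approx -406.63$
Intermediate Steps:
$F = -161$ ($F = 0 - 161 = -161$)
$B = \frac{111}{353}$ ($B = \left(-111\right) \left(- \frac{1}{353}\right) = \frac{111}{353} \approx 0.31445$)
$F B - 356 = \left(-161\right) \frac{111}{353} - 356 = - \frac{17871}{353} - 356 = - \frac{143539}{353}$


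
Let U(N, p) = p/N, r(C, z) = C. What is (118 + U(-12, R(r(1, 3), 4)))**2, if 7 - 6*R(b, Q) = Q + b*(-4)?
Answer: 72063121/5184 ≈ 13901.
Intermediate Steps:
R(b, Q) = 7/6 - Q/6 + 2*b/3 (R(b, Q) = 7/6 - (Q + b*(-4))/6 = 7/6 - (Q - 4*b)/6 = 7/6 + (-Q/6 + 2*b/3) = 7/6 - Q/6 + 2*b/3)
(118 + U(-12, R(r(1, 3), 4)))**2 = (118 + (7/6 - 1/6*4 + (2/3)*1)/(-12))**2 = (118 + (7/6 - 2/3 + 2/3)*(-1/12))**2 = (118 + (7/6)*(-1/12))**2 = (118 - 7/72)**2 = (8489/72)**2 = 72063121/5184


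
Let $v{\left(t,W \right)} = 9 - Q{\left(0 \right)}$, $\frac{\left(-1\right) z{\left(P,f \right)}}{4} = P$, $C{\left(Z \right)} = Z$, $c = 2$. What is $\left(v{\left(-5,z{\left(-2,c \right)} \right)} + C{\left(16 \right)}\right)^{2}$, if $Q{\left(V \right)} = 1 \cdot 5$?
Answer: $400$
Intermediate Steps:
$z{\left(P,f \right)} = - 4 P$
$Q{\left(V \right)} = 5$
$v{\left(t,W \right)} = 4$ ($v{\left(t,W \right)} = 9 - 5 = 4$)
$\left(v{\left(-5,z{\left(-2,c \right)} \right)} + C{\left(16 \right)}\right)^{2} = \left(4 + 16\right)^{2} = 20^{2} = 400$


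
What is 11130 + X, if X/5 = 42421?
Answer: 223235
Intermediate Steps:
X = 212105 (X = 5*42421 = 212105)
11130 + X = 11130 + 212105 = 223235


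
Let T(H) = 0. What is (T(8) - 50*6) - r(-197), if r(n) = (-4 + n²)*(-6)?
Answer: 232530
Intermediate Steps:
r(n) = 24 - 6*n²
(T(8) - 50*6) - r(-197) = (0 - 50*6) - (24 - 6*(-197)²) = (0 - 300) - (24 - 6*38809) = -300 - (24 - 232854) = -300 - 1*(-232830) = -300 + 232830 = 232530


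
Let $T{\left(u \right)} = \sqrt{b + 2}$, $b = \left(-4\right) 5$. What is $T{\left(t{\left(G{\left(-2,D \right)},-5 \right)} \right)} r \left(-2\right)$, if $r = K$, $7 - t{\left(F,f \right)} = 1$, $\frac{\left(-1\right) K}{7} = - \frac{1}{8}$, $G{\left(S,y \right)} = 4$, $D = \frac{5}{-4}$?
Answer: $- \frac{21 i \sqrt{2}}{4} \approx - 7.4246 i$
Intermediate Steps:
$D = - \frac{5}{4}$ ($D = 5 \left(- \frac{1}{4}\right) = - \frac{5}{4} \approx -1.25$)
$b = -20$
$K = \frac{7}{8}$ ($K = - 7 \left(- \frac{1}{8}\right) = - 7 \left(\left(-1\right) \frac{1}{8}\right) = \left(-7\right) \left(- \frac{1}{8}\right) = \frac{7}{8} \approx 0.875$)
$t{\left(F,f \right)} = 6$ ($t{\left(F,f \right)} = 7 - 1 = 6$)
$r = \frac{7}{8} \approx 0.875$
$T{\left(u \right)} = 3 i \sqrt{2}$ ($T{\left(u \right)} = \sqrt{-20 + 2} = \sqrt{-18} = 3 i \sqrt{2}$)
$T{\left(t{\left(G{\left(-2,D \right)},-5 \right)} \right)} r \left(-2\right) = 3 i \sqrt{2} \cdot \frac{7}{8} \left(-2\right) = \frac{21 i \sqrt{2}}{8} \left(-2\right) = - \frac{21 i \sqrt{2}}{4}$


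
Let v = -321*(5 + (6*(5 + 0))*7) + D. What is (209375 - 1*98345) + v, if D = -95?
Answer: 41920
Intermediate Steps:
v = -69110 (v = -321*(5 + (6*(5 + 0))*7) - 95 = -321*(5 + (6*5)*7) - 95 = -321*(5 + 30*7) - 95 = -321*(5 + 210) - 95 = -321*215 - 95 = -69015 - 95 = -69110)
(209375 - 1*98345) + v = (209375 - 1*98345) - 69110 = (209375 - 98345) - 69110 = 111030 - 69110 = 41920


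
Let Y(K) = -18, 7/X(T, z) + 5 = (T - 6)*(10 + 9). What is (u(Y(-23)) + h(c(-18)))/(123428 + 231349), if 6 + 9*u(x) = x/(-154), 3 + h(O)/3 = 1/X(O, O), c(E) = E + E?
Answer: -81727/81953487 ≈ -0.00099724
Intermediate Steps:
X(T, z) = 7/(-119 + 19*T) (X(T, z) = 7/(-5 + (T - 6)*(10 + 9)) = 7/(-5 + (-6 + T)*19) = 7/(-5 + (-114 + 19*T)) = 7/(-119 + 19*T))
c(E) = 2*E
h(O) = -60 + 57*O/7 (h(O) = -9 + 3/((7/(-119 + 19*O))) = -9 + 3*(-17 + 19*O/7) = -9 + (-51 + 57*O/7) = -60 + 57*O/7)
u(x) = -⅔ - x/1386 (u(x) = -⅔ + (x/(-154))/9 = -⅔ + (x*(-1/154))/9 = -⅔ + (-x/154)/9 = -⅔ - x/1386)
(u(Y(-23)) + h(c(-18)))/(123428 + 231349) = ((-⅔ - 1/1386*(-18)) + (-60 + 57*(2*(-18))/7))/(123428 + 231349) = ((-⅔ + 1/77) + (-60 + (57/7)*(-36)))/354777 = (-151/231 + (-60 - 2052/7))*(1/354777) = (-151/231 - 2472/7)*(1/354777) = -81727/231*1/354777 = -81727/81953487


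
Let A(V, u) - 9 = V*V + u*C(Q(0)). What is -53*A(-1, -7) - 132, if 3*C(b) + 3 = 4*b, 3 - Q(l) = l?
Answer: 451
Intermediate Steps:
Q(l) = 3 - l
C(b) = -1 + 4*b/3 (C(b) = -1 + (4*b)/3 = -1 + 4*b/3)
A(V, u) = 9 + V² + 3*u (A(V, u) = 9 + (V*V + u*(-1 + 4*(3 - 1*0)/3)) = 9 + (V² + u*(-1 + 4*(3 + 0)/3)) = 9 + (V² + u*(-1 + (4/3)*3)) = 9 + (V² + u*(-1 + 4)) = 9 + (V² + u*3) = 9 + (V² + 3*u) = 9 + V² + 3*u)
-53*A(-1, -7) - 132 = -53*(9 + (-1)² + 3*(-7)) - 132 = -53*(9 + 1 - 21) - 132 = -53*(-11) - 132 = 583 - 132 = 451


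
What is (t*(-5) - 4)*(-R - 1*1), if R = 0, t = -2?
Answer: -6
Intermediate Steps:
(t*(-5) - 4)*(-R - 1*1) = (-2*(-5) - 4)*(-1*0 - 1*1) = (10 - 4)*(0 - 1) = 6*(-1) = -6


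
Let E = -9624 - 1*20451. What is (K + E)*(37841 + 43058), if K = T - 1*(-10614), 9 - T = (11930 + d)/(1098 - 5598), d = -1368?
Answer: -3540279305381/2250 ≈ -1.5735e+9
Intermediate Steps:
E = -30075 (E = -9624 - 20451 = -30075)
T = 25531/2250 (T = 9 - (11930 - 1368)/(1098 - 5598) = 9 - 10562/(-4500) = 9 - 10562*(-1)/4500 = 9 - 1*(-5281/2250) = 9 + 5281/2250 = 25531/2250 ≈ 11.347)
K = 23907031/2250 (K = 25531/2250 - 1*(-10614) = 25531/2250 + 10614 = 23907031/2250 ≈ 10625.)
(K + E)*(37841 + 43058) = (23907031/2250 - 30075)*(37841 + 43058) = -43761719/2250*80899 = -3540279305381/2250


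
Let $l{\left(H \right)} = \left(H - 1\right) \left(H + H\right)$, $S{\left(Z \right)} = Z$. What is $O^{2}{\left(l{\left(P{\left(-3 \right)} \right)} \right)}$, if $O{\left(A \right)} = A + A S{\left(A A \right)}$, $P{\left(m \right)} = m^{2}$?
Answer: $8916960432384$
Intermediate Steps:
$l{\left(H \right)} = 2 H \left(-1 + H\right)$ ($l{\left(H \right)} = \left(-1 + H\right) 2 H = 2 H \left(-1 + H\right)$)
$O{\left(A \right)} = A + A^{3}$ ($O{\left(A \right)} = A + A A A = A + A A^{2} = A + A^{3}$)
$O^{2}{\left(l{\left(P{\left(-3 \right)} \right)} \right)} = \left(2 \left(-3\right)^{2} \left(-1 + \left(-3\right)^{2}\right) + \left(2 \left(-3\right)^{2} \left(-1 + \left(-3\right)^{2}\right)\right)^{3}\right)^{2} = \left(2 \cdot 9 \left(-1 + 9\right) + \left(2 \cdot 9 \left(-1 + 9\right)\right)^{3}\right)^{2} = \left(2 \cdot 9 \cdot 8 + \left(2 \cdot 9 \cdot 8\right)^{3}\right)^{2} = \left(144 + 144^{3}\right)^{2} = \left(144 + 2985984\right)^{2} = 2986128^{2} = 8916960432384$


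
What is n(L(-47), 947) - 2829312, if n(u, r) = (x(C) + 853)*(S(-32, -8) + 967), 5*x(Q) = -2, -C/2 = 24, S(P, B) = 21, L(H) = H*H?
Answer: -9934716/5 ≈ -1.9869e+6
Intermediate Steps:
L(H) = H**2
C = -48 (C = -2*24 = -48)
x(Q) = -2/5 (x(Q) = (1/5)*(-2) = -2/5)
n(u, r) = 4211844/5 (n(u, r) = (-2/5 + 853)*(21 + 967) = (4263/5)*988 = 4211844/5)
n(L(-47), 947) - 2829312 = 4211844/5 - 2829312 = -9934716/5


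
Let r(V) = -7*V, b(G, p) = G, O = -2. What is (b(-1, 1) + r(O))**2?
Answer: 169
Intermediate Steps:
(b(-1, 1) + r(O))**2 = (-1 - 7*(-2))**2 = (-1 + 14)**2 = 13**2 = 169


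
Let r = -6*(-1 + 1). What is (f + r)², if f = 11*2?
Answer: 484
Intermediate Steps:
f = 22
r = 0 (r = -6*0 = 0)
(f + r)² = (22 + 0)² = 22² = 484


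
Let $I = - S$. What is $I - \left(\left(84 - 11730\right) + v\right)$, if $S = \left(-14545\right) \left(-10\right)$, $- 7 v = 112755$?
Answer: $- \frac{823873}{7} \approx -1.177 \cdot 10^{5}$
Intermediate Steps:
$v = - \frac{112755}{7}$ ($v = \left(- \frac{1}{7}\right) 112755 = - \frac{112755}{7} \approx -16108.0$)
$S = 145450$
$I = -145450$ ($I = \left(-1\right) 145450 = -145450$)
$I - \left(\left(84 - 11730\right) + v\right) = -145450 - \left(\left(84 - 11730\right) - \frac{112755}{7}\right) = -145450 - \left(-11646 - \frac{112755}{7}\right) = -145450 - - \frac{194277}{7} = -145450 + \frac{194277}{7} = - \frac{823873}{7}$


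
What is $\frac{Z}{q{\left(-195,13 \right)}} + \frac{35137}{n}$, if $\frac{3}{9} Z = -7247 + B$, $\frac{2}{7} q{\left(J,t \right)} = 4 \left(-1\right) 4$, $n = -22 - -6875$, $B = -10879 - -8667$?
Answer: $\frac{28062179}{54824} \approx 511.86$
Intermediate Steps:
$B = -2212$ ($B = -10879 + 8667 = -2212$)
$n = 6853$ ($n = -22 + 6875 = 6853$)
$q{\left(J,t \right)} = -56$ ($q{\left(J,t \right)} = \frac{7 \cdot 4 \left(-1\right) 4}{2} = \frac{7 \left(\left(-4\right) 4\right)}{2} = \frac{7}{2} \left(-16\right) = -56$)
$Z = -28377$ ($Z = 3 \left(-7247 - 2212\right) = 3 \left(-9459\right) = -28377$)
$\frac{Z}{q{\left(-195,13 \right)}} + \frac{35137}{n} = - \frac{28377}{-56} + \frac{35137}{6853} = \left(-28377\right) \left(- \frac{1}{56}\right) + 35137 \cdot \frac{1}{6853} = \frac{28377}{56} + \frac{35137}{6853} = \frac{28062179}{54824}$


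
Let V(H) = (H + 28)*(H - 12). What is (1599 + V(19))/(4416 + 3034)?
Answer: 964/3725 ≈ 0.25879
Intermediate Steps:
V(H) = (-12 + H)*(28 + H) (V(H) = (28 + H)*(-12 + H) = (-12 + H)*(28 + H))
(1599 + V(19))/(4416 + 3034) = (1599 + (-336 + 19² + 16*19))/(4416 + 3034) = (1599 + (-336 + 361 + 304))/7450 = (1599 + 329)*(1/7450) = 1928*(1/7450) = 964/3725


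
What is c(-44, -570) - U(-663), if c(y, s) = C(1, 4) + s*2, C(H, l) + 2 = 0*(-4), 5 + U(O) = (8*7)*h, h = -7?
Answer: -745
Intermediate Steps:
U(O) = -397 (U(O) = -5 + (8*7)*(-7) = -5 + 56*(-7) = -5 - 392 = -397)
C(H, l) = -2 (C(H, l) = -2 + 0*(-4) = -2 + 0 = -2)
c(y, s) = -2 + 2*s (c(y, s) = -2 + s*2 = -2 + 2*s)
c(-44, -570) - U(-663) = (-2 + 2*(-570)) - 1*(-397) = (-2 - 1140) + 397 = -1142 + 397 = -745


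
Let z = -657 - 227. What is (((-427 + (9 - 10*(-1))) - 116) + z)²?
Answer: 1982464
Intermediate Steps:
z = -884
(((-427 + (9 - 10*(-1))) - 116) + z)² = (((-427 + (9 - 10*(-1))) - 116) - 884)² = (((-427 + (9 + 10)) - 116) - 884)² = (((-427 + 19) - 116) - 884)² = ((-408 - 116) - 884)² = (-524 - 884)² = (-1408)² = 1982464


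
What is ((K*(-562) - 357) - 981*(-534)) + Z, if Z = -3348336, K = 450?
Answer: -3077739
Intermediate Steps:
((K*(-562) - 357) - 981*(-534)) + Z = ((450*(-562) - 357) - 981*(-534)) - 3348336 = ((-252900 - 357) + 523854) - 3348336 = (-253257 + 523854) - 3348336 = 270597 - 3348336 = -3077739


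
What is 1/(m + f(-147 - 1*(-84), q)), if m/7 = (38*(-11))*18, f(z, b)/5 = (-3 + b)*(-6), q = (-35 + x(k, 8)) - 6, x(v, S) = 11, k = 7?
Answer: -1/51678 ≈ -1.9351e-5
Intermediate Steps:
q = -30 (q = (-35 + 11) - 6 = -24 - 6 = -30)
f(z, b) = 90 - 30*b (f(z, b) = 5*((-3 + b)*(-6)) = 5*(18 - 6*b) = 90 - 30*b)
m = -52668 (m = 7*((38*(-11))*18) = 7*(-418*18) = 7*(-7524) = -52668)
1/(m + f(-147 - 1*(-84), q)) = 1/(-52668 + (90 - 30*(-30))) = 1/(-52668 + (90 + 900)) = 1/(-52668 + 990) = 1/(-51678) = -1/51678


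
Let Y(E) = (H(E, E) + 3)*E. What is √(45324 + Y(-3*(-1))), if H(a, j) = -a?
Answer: 6*√1259 ≈ 212.89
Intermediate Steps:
Y(E) = E*(3 - E) (Y(E) = (-E + 3)*E = (3 - E)*E = E*(3 - E))
√(45324 + Y(-3*(-1))) = √(45324 + (-3*(-1))*(3 - (-3)*(-1))) = √(45324 + 3*(3 - 1*3)) = √(45324 + 3*(3 - 3)) = √(45324 + 3*0) = √(45324 + 0) = √45324 = 6*√1259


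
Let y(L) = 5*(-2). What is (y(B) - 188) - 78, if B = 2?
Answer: -276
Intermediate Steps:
y(L) = -10
(y(B) - 188) - 78 = (-10 - 188) - 78 = -198 - 78 = -276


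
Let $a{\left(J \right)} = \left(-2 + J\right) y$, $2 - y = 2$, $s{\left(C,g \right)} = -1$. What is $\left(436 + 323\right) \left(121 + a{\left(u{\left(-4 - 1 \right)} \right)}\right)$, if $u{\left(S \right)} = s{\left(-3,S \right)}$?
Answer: $91839$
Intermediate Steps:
$u{\left(S \right)} = -1$
$y = 0$ ($y = 2 - 2 = 0$)
$a{\left(J \right)} = 0$ ($a{\left(J \right)} = \left(-2 + J\right) 0 = 0$)
$\left(436 + 323\right) \left(121 + a{\left(u{\left(-4 - 1 \right)} \right)}\right) = \left(436 + 323\right) \left(121 + 0\right) = 759 \cdot 121 = 91839$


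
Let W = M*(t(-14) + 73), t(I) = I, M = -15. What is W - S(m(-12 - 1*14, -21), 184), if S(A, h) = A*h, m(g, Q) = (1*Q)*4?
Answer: 14571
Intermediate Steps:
m(g, Q) = 4*Q (m(g, Q) = Q*4 = 4*Q)
W = -885 (W = -15*(-14 + 73) = -15*59 = -885)
W - S(m(-12 - 1*14, -21), 184) = -885 - 4*(-21)*184 = -885 - (-84)*184 = -885 - 1*(-15456) = -885 + 15456 = 14571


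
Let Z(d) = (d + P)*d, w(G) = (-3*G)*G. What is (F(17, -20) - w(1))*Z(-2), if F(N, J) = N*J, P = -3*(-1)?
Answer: 674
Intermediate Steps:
P = 3
w(G) = -3*G**2
F(N, J) = J*N
Z(d) = d*(3 + d) (Z(d) = (d + 3)*d = (3 + d)*d = d*(3 + d))
(F(17, -20) - w(1))*Z(-2) = (-20*17 - (-3)*1**2)*(-2*(3 - 2)) = (-340 - (-3))*(-2*1) = (-340 - 1*(-3))*(-2) = (-340 + 3)*(-2) = -337*(-2) = 674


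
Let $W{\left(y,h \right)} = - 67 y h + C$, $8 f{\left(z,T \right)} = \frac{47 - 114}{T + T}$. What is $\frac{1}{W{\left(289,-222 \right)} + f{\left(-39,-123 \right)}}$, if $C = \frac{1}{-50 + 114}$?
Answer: $\frac{7872}{33838469383} \approx 2.3263 \cdot 10^{-7}$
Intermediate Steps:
$C = \frac{1}{64} \approx 0.015625$
$f{\left(z,T \right)} = - \frac{67}{16 T}$ ($f{\left(z,T \right)} = \frac{\left(47 - 114\right) \frac{1}{T + T}}{8} = \frac{\left(-67\right) \frac{1}{2 T}}{8} = \frac{\left(- \frac{67}{2}\right) \frac{1}{T}}{8} = - \frac{67}{16 T}$)
$W{\left(y,h \right)} = \frac{1}{64} - 67 h y$ ($W{\left(y,h \right)} = - 67 y h + \frac{1}{64} = - 67 h y + \frac{1}{64} = \frac{1}{64} - 67 h y$)
$\frac{1}{W{\left(289,-222 \right)} + f{\left(-39,-123 \right)}} = \frac{1}{\left(\frac{1}{64} - \left(-14874\right) 289\right) - \frac{67}{16 \left(-123\right)}} = \frac{1}{\left(\frac{1}{64} + 4298586\right) - - \frac{67}{1968}} = \frac{1}{\frac{275109505}{64} + \frac{67}{1968}} = \frac{1}{\frac{33838469383}{7872}} = \frac{7872}{33838469383}$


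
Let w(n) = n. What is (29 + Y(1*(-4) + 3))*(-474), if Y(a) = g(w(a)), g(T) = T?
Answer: -13272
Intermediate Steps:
Y(a) = a
(29 + Y(1*(-4) + 3))*(-474) = (29 + (1*(-4) + 3))*(-474) = (29 + (-4 + 3))*(-474) = (29 - 1)*(-474) = 28*(-474) = -13272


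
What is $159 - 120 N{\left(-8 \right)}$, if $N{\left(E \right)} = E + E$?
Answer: $2079$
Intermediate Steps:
$N{\left(E \right)} = 2 E$
$159 - 120 N{\left(-8 \right)} = 159 - 120 \cdot 2 \left(-8\right) = 159 - -1920 = 159 + 1920 = 2079$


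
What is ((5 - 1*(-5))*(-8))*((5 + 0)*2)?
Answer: -800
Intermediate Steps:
((5 - 1*(-5))*(-8))*((5 + 0)*2) = ((5 + 5)*(-8))*(5*2) = (10*(-8))*10 = -80*10 = -800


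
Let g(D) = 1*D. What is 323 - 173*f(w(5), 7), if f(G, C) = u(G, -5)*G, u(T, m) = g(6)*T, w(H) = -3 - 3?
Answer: -37045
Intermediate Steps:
g(D) = D
w(H) = -6
u(T, m) = 6*T
f(G, C) = 6*G**2 (f(G, C) = (6*G)*G = 6*G**2)
323 - 173*f(w(5), 7) = 323 - 1038*(-6)**2 = 323 - 1038*36 = 323 - 173*216 = 323 - 37368 = -37045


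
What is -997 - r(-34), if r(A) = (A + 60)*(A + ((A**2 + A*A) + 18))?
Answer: -60693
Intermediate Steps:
r(A) = (60 + A)*(18 + A + 2*A**2) (r(A) = (60 + A)*(A + ((A**2 + A**2) + 18)) = (60 + A)*(A + (2*A**2 + 18)) = (60 + A)*(A + (18 + 2*A**2)) = (60 + A)*(18 + A + 2*A**2))
-997 - r(-34) = -997 - (1080 + 2*(-34)**3 + 78*(-34) + 121*(-34)**2) = -997 - (1080 + 2*(-39304) - 2652 + 121*1156) = -997 - (1080 - 78608 - 2652 + 139876) = -997 - 1*59696 = -997 - 59696 = -60693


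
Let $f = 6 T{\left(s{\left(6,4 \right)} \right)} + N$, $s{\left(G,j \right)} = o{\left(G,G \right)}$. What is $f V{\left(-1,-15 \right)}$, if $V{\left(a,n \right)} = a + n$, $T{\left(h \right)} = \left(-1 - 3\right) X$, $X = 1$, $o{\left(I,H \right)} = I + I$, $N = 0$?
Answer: $384$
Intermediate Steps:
$o{\left(I,H \right)} = 2 I$
$s{\left(G,j \right)} = 2 G$
$T{\left(h \right)} = -4$ ($T{\left(h \right)} = \left(-1 - 3\right) 1 = \left(-4\right) 1 = -4$)
$f = -24$ ($f = 6 \left(-4\right) + 0 = -24 + 0 = -24$)
$f V{\left(-1,-15 \right)} = - 24 \left(-1 - 15\right) = \left(-24\right) \left(-16\right) = 384$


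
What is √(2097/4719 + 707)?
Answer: √14466530/143 ≈ 26.598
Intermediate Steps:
√(2097/4719 + 707) = √(2097*(1/4719) + 707) = √(699/1573 + 707) = √(1112810/1573) = √14466530/143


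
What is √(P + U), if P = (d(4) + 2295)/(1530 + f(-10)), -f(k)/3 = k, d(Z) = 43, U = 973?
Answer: √148221255/390 ≈ 31.217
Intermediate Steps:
f(k) = -3*k
P = 1169/780 (P = (43 + 2295)/(1530 - 3*(-10)) = 2338/(1530 + 30) = 2338/1560 = 2338*(1/1560) = 1169/780 ≈ 1.4987)
√(P + U) = √(1169/780 + 973) = √(760109/780) = √148221255/390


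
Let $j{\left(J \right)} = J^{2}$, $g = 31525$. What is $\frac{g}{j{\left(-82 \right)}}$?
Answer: $\frac{31525}{6724} \approx 4.6884$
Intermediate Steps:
$\frac{g}{j{\left(-82 \right)}} = \frac{31525}{\left(-82\right)^{2}} = \frac{31525}{6724}$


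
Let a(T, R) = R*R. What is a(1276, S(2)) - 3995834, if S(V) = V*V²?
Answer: -3995770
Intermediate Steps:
S(V) = V³
a(T, R) = R²
a(1276, S(2)) - 3995834 = (2³)² - 3995834 = 8² - 3995834 = 64 - 3995834 = -3995770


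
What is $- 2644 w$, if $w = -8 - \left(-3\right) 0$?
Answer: $21152$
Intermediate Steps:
$w = -8$ ($w = -8 - 0 = -8 + 0 = -8$)
$- 2644 w = \left(-2644\right) \left(-8\right) = 21152$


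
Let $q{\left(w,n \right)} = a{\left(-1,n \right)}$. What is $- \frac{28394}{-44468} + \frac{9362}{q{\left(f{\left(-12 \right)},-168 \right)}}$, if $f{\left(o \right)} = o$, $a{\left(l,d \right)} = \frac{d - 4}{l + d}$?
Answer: $\frac{4397573442}{478031} \approx 9199.3$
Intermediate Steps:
$a{\left(l,d \right)} = \frac{-4 + d}{d + l}$
$q{\left(w,n \right)} = \frac{-4 + n}{-1 + n}$ ($q{\left(w,n \right)} = \frac{-4 + n}{n - 1} = \frac{-4 + n}{-1 + n}$)
$- \frac{28394}{-44468} + \frac{9362}{q{\left(f{\left(-12 \right)},-168 \right)}} = - \frac{28394}{-44468} + \frac{9362}{\frac{1}{-1 - 168} \left(-4 - 168\right)} = \left(-28394\right) \left(- \frac{1}{44468}\right) + \frac{9362}{\frac{1}{-169} \left(-172\right)} = \frac{14197}{22234} + \frac{9362}{\left(- \frac{1}{169}\right) \left(-172\right)} = \frac{14197}{22234} + \frac{9362}{\frac{172}{169}} = \frac{14197}{22234} + 9362 \cdot \frac{169}{172} = \frac{14197}{22234} + \frac{791089}{86} = \frac{4397573442}{478031}$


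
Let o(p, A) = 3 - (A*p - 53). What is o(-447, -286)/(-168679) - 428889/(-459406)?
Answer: 131050222747/77492144674 ≈ 1.6911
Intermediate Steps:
o(p, A) = 56 - A*p (o(p, A) = 3 - (-53 + A*p) = 3 + (53 - A*p) = 56 - A*p)
o(-447, -286)/(-168679) - 428889/(-459406) = (56 - 1*(-286)*(-447))/(-168679) - 428889/(-459406) = (56 - 127842)*(-1/168679) - 428889*(-1/459406) = -127786*(-1/168679) + 428889/459406 = 127786/168679 + 428889/459406 = 131050222747/77492144674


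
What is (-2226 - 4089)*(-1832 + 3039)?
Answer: -7622205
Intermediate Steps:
(-2226 - 4089)*(-1832 + 3039) = -6315*1207 = -7622205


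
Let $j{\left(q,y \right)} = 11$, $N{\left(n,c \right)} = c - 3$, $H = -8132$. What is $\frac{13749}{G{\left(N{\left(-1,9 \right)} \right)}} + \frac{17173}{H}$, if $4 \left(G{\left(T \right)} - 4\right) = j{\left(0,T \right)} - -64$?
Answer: $\frac{445664729}{740012} \approx 602.24$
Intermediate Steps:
$N{\left(n,c \right)} = -3 + c$ ($N{\left(n,c \right)} = c - 3 = -3 + c$)
$G{\left(T \right)} = \frac{91}{4}$ ($G{\left(T \right)} = 4 + \frac{11 - -64}{4} = 4 + \frac{11 + 64}{4} = 4 + \frac{1}{4} \cdot 75 = 4 + \frac{75}{4} = \frac{91}{4}$)
$\frac{13749}{G{\left(N{\left(-1,9 \right)} \right)}} + \frac{17173}{H} = \frac{13749}{\frac{91}{4}} + \frac{17173}{-8132} = 13749 \cdot \frac{4}{91} + 17173 \left(- \frac{1}{8132}\right) = \frac{54996}{91} - \frac{17173}{8132} = \frac{445664729}{740012}$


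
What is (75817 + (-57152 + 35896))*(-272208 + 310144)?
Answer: 2069826096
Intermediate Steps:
(75817 + (-57152 + 35896))*(-272208 + 310144) = (75817 - 21256)*37936 = 54561*37936 = 2069826096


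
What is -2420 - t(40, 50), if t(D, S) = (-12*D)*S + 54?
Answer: 21526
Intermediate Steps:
t(D, S) = 54 - 12*D*S (t(D, S) = -12*D*S + 54 = 54 - 12*D*S)
-2420 - t(40, 50) = -2420 - (54 - 12*40*50) = -2420 - (54 - 24000) = -2420 - 1*(-23946) = -2420 + 23946 = 21526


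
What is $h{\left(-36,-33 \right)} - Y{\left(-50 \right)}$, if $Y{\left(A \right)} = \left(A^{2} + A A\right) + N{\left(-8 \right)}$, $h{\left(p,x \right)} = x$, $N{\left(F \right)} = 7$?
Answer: $-5040$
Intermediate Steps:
$Y{\left(A \right)} = 7 + 2 A^{2}$ ($Y{\left(A \right)} = \left(A^{2} + A A\right) + 7 = \left(A^{2} + A^{2}\right) + 7 = 2 A^{2} + 7 = 7 + 2 A^{2}$)
$h{\left(-36,-33 \right)} - Y{\left(-50 \right)} = -33 - \left(7 + 2 \left(-50\right)^{2}\right) = -33 - \left(7 + 2 \cdot 2500\right) = -33 - \left(7 + 5000\right) = -33 - 5007 = -5040$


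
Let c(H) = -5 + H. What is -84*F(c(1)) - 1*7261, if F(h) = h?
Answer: -6925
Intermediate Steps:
-84*F(c(1)) - 1*7261 = -84*(-5 + 1) - 1*7261 = -84*(-4) - 7261 = 336 - 7261 = -6925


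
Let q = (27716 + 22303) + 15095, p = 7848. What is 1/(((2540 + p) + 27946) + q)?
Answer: 1/103448 ≈ 9.6667e-6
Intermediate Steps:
q = 65114 (q = 50019 + 15095 = 65114)
1/(((2540 + p) + 27946) + q) = 1/(((2540 + 7848) + 27946) + 65114) = 1/((10388 + 27946) + 65114) = 1/(38334 + 65114) = 1/103448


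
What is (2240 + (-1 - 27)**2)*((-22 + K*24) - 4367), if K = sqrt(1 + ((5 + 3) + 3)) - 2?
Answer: -13417488 + 145152*sqrt(3) ≈ -1.3166e+7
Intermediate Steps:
K = -2 + 2*sqrt(3) (K = sqrt(1 + (8 + 3)) - 2 = sqrt(1 + 11) - 2 = sqrt(12) - 2 = 2*sqrt(3) - 2 = -2 + 2*sqrt(3) ≈ 1.4641)
(2240 + (-1 - 27)**2)*((-22 + K*24) - 4367) = (2240 + (-1 - 27)**2)*((-22 + (-2 + 2*sqrt(3))*24) - 4367) = (2240 + (-28)**2)*((-22 + (-48 + 48*sqrt(3))) - 4367) = (2240 + 784)*((-70 + 48*sqrt(3)) - 4367) = 3024*(-4437 + 48*sqrt(3)) = -13417488 + 145152*sqrt(3)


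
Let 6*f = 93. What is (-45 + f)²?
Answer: 3481/4 ≈ 870.25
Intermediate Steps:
f = 31/2 (f = (⅙)*93 = 31/2 ≈ 15.500)
(-45 + f)² = (-45 + 31/2)² = (-59/2)² = 3481/4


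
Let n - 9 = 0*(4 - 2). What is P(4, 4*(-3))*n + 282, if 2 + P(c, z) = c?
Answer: 300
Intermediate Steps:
P(c, z) = -2 + c
n = 9 (n = 9 + 0*(4 - 2) = 9 + 0*2 = 9 + 0 = 9)
P(4, 4*(-3))*n + 282 = (-2 + 4)*9 + 282 = 2*9 + 282 = 18 + 282 = 300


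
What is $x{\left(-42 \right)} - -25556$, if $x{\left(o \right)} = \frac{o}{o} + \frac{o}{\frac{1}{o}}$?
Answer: $27321$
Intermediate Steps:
$x{\left(o \right)} = 1 + o^{2}$ ($x{\left(o \right)} = 1 + o o = 1 + o^{2}$)
$x{\left(-42 \right)} - -25556 = \left(1 + \left(-42\right)^{2}\right) - -25556 = \left(1 + 1764\right) + 25556 = 1765 + 25556 = 27321$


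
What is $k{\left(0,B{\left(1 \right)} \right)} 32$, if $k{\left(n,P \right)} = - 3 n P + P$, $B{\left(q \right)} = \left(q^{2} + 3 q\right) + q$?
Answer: $160$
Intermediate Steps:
$B{\left(q \right)} = q^{2} + 4 q$
$k{\left(n,P \right)} = P - 3 P n$ ($k{\left(n,P \right)} = - 3 P n + P = P - 3 P n$)
$k{\left(0,B{\left(1 \right)} \right)} 32 = 1 \left(4 + 1\right) \left(1 - 0\right) 32 = 1 \cdot 5 \left(1 + 0\right) 32 = 5 \cdot 1 \cdot 32 = 5 \cdot 32 = 160$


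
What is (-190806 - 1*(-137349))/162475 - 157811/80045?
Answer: -5983861558/2601062275 ≈ -2.3005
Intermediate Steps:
(-190806 - 1*(-137349))/162475 - 157811/80045 = (-190806 + 137349)*(1/162475) - 157811*1/80045 = -53457*1/162475 - 157811/80045 = -53457/162475 - 157811/80045 = -5983861558/2601062275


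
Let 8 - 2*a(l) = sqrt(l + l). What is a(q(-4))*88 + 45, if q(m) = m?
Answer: 397 - 88*I*sqrt(2) ≈ 397.0 - 124.45*I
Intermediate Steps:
a(l) = 4 - sqrt(2)*sqrt(l)/2 (a(l) = 4 - sqrt(l + l)/2 = 4 - sqrt(2)*sqrt(l)/2)
a(q(-4))*88 + 45 = (4 - sqrt(2)*sqrt(-4)/2)*88 + 45 = (4 - sqrt(2)*2*I/2)*88 + 45 = (4 - I*sqrt(2))*88 + 45 = (352 - 88*I*sqrt(2)) + 45 = 397 - 88*I*sqrt(2)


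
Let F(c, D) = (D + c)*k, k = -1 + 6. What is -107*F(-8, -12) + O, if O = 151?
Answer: 10851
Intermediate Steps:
k = 5
F(c, D) = 5*D + 5*c (F(c, D) = (D + c)*5 = 5*D + 5*c)
-107*F(-8, -12) + O = -107*(5*(-12) + 5*(-8)) + 151 = -107*(-60 - 40) + 151 = -107*(-100) + 151 = 10700 + 151 = 10851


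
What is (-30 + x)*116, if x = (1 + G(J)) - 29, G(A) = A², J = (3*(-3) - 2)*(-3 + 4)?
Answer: 7308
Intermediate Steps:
J = -11 (J = (-9 - 2)*1 = -11*1 = -11)
x = 93 (x = (1 + (-11)²) - 29 = (1 + 121) - 29 = 122 - 29 = 93)
(-30 + x)*116 = (-30 + 93)*116 = 63*116 = 7308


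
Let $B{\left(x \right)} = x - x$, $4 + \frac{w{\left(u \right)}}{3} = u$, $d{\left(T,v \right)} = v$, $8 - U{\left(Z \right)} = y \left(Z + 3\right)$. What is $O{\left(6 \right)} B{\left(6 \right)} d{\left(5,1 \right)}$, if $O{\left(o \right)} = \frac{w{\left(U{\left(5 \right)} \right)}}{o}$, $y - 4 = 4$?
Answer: $0$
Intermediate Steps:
$y = 8$ ($y = 4 + 4 = 8$)
$U{\left(Z \right)} = -16 - 8 Z$ ($U{\left(Z \right)} = 8 - 8 \left(Z + 3\right) = 8 - 8 \left(3 + Z\right) = 8 - \left(24 + 8 Z\right) = -16 - 8 Z$)
$w{\left(u \right)} = -12 + 3 u$
$O{\left(o \right)} = - \frac{180}{o}$ ($O{\left(o \right)} = \frac{-12 + 3 \left(-16 - 40\right)}{o} = \frac{-12 + 3 \left(-56\right)}{o} = \frac{-12 - 168}{o} = - \frac{180}{o}$)
$B{\left(x \right)} = 0$
$O{\left(6 \right)} B{\left(6 \right)} d{\left(5,1 \right)} = - \frac{180}{6} \cdot 0 \cdot 1 = \left(-180\right) \frac{1}{6} \cdot 0 \cdot 1 = \left(-30\right) 0 \cdot 1 = 0 \cdot 1 = 0$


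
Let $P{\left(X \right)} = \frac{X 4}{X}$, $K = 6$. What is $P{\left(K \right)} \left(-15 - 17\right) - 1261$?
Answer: $-1389$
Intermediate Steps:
$P{\left(X \right)} = 4$ ($P{\left(X \right)} = \frac{4 X}{X} = 4$)
$P{\left(K \right)} \left(-15 - 17\right) - 1261 = 4 \left(-15 - 17\right) - 1261 = 4 \left(-32\right) - 1261 = -128 - 1261 = -1389$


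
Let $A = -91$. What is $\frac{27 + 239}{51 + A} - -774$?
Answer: $\frac{15347}{20} \approx 767.35$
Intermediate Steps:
$\frac{27 + 239}{51 + A} - -774 = \frac{27 + 239}{51 - 91} - -774 = \frac{266}{-40} + 774 = 266 \left(- \frac{1}{40}\right) + 774 = - \frac{133}{20} + 774 = \frac{15347}{20}$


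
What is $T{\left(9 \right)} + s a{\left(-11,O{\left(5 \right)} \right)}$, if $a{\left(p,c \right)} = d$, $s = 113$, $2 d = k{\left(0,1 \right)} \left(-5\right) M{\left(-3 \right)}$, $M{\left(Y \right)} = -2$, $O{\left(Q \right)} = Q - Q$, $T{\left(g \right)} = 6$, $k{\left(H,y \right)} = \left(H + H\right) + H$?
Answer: $6$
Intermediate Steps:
$k{\left(H,y \right)} = 3 H$ ($k{\left(H,y \right)} = 2 H + H = 3 H$)
$O{\left(Q \right)} = 0$
$d = 0$ ($d = \frac{3 \cdot 0 \left(-5\right) \left(-2\right)}{2} = \frac{0 \left(-5\right) \left(-2\right)}{2} = \frac{0 \left(-2\right)}{2} = \frac{1}{2} \cdot 0 = 0$)
$a{\left(p,c \right)} = 0$
$T{\left(9 \right)} + s a{\left(-11,O{\left(5 \right)} \right)} = 6 + 113 \cdot 0 = 6 + 0 = 6$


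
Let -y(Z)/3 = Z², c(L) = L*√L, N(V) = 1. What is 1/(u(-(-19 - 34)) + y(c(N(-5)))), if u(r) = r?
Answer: 1/50 ≈ 0.020000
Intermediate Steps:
c(L) = L^(3/2)
y(Z) = -3*Z²
1/(u(-(-19 - 34)) + y(c(N(-5)))) = 1/(-(-19 - 34) - 3*(1^(3/2))²) = 1/(-1*(-53) - 3*1²) = 1/(53 - 3*1) = 1/(53 - 3) = 1/50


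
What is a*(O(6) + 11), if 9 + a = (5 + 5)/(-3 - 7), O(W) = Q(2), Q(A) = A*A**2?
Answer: -190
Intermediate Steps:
Q(A) = A**3
O(W) = 8 (O(W) = 2**3 = 8)
a = -10 (a = -9 + (5 + 5)/(-3 - 7) = -9 + 10/(-10) = -9 + 10*(-1/10) = -9 - 1 = -10)
a*(O(6) + 11) = -10*(8 + 11) = -10*19 = -190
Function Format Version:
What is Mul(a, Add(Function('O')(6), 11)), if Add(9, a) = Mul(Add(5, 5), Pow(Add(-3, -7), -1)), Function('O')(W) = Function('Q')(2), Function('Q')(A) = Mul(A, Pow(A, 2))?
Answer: -190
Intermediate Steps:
Function('Q')(A) = Pow(A, 3)
Function('O')(W) = 8 (Function('O')(W) = Pow(2, 3) = 8)
a = -10 (a = Add(-9, Mul(Add(5, 5), Pow(Add(-3, -7), -1))) = Add(-9, Mul(10, Pow(-10, -1))) = Add(-9, Mul(10, Rational(-1, 10))) = Add(-9, -1) = -10)
Mul(a, Add(Function('O')(6), 11)) = Mul(-10, Add(8, 11)) = Mul(-10, 19) = -190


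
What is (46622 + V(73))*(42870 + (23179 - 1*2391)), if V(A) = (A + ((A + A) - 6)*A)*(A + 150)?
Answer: 149084553338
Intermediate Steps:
V(A) = (150 + A)*(A + A*(-6 + 2*A)) (V(A) = (A + (2*A - 6)*A)*(150 + A) = (A + (-6 + 2*A)*A)*(150 + A) = (A + A*(-6 + 2*A))*(150 + A) = (150 + A)*(A + A*(-6 + 2*A)))
(46622 + V(73))*(42870 + (23179 - 1*2391)) = (46622 + 73*(-750 + 2*73² + 295*73))*(42870 + (23179 - 1*2391)) = (46622 + 73*(-750 + 2*5329 + 21535))*(42870 + (23179 - 2391)) = (46622 + 73*(-750 + 10658 + 21535))*(42870 + 20788) = (46622 + 73*31443)*63658 = (46622 + 2295339)*63658 = 2341961*63658 = 149084553338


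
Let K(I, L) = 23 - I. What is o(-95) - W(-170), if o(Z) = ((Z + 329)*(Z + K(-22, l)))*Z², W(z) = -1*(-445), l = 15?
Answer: -105592945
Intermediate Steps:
W(z) = 445
o(Z) = Z²*(45 + Z)*(329 + Z) (o(Z) = ((Z + 329)*(Z + (23 - 1*(-22))))*Z² = ((329 + Z)*(Z + (23 + 22)))*Z² = ((329 + Z)*(Z + 45))*Z² = ((329 + Z)*(45 + Z))*Z² = ((45 + Z)*(329 + Z))*Z² = Z²*(45 + Z)*(329 + Z))
o(-95) - W(-170) = (-95)²*(14805 + (-95)² + 374*(-95)) - 1*445 = 9025*(14805 + 9025 - 35530) - 445 = 9025*(-11700) - 445 = -105592500 - 445 = -105592945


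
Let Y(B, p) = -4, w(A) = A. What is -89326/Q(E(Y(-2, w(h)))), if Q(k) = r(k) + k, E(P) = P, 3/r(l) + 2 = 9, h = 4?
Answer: 625282/25 ≈ 25011.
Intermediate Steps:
r(l) = 3/7 (r(l) = 3/(-2 + 9) = 3/7)
Q(k) = 3/7 + k
-89326/Q(E(Y(-2, w(h)))) = -89326/(3/7 - 4) = -89326/(-25/7) = -89326*(-7/25) = 625282/25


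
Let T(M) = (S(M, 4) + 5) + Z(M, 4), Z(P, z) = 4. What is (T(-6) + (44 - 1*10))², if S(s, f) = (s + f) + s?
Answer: 1225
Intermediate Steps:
S(s, f) = f + 2*s (S(s, f) = (f + s) + s = f + 2*s)
T(M) = 13 + 2*M (T(M) = ((4 + 2*M) + 5) + 4 = (9 + 2*M) + 4 = 13 + 2*M)
(T(-6) + (44 - 1*10))² = ((13 + 2*(-6)) + (44 - 1*10))² = ((13 - 12) + (44 - 10))² = (1 + 34)² = 35² = 1225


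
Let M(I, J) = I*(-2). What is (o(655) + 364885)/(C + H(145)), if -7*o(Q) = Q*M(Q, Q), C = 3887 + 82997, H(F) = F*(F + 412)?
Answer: 1137415/391181 ≈ 2.9076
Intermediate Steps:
M(I, J) = -2*I
H(F) = F*(412 + F)
C = 86884
o(Q) = 2*Q²/7 (o(Q) = -Q*(-2*Q)/7 = -(-2)*Q²/7 = 2*Q²/7)
(o(655) + 364885)/(C + H(145)) = ((2/7)*655² + 364885)/(86884 + 145*(412 + 145)) = ((2/7)*429025 + 364885)/(86884 + 145*557) = (858050/7 + 364885)/(86884 + 80765) = (3412245/7)/167649 = (3412245/7)*(1/167649) = 1137415/391181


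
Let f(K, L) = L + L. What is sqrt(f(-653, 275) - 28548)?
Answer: I*sqrt(27998) ≈ 167.33*I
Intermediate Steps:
f(K, L) = 2*L
sqrt(f(-653, 275) - 28548) = sqrt(2*275 - 28548) = sqrt(550 - 28548) = sqrt(-27998) = I*sqrt(27998)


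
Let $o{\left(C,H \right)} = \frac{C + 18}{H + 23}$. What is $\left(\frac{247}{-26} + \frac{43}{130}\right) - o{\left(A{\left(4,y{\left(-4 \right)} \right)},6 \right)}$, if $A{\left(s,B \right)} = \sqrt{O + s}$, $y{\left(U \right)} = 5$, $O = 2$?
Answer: $- \frac{18454}{1885} - \frac{\sqrt{6}}{29} \approx -9.8744$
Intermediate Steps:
$A{\left(s,B \right)} = \sqrt{2 + s}$
$o{\left(C,H \right)} = \frac{18 + C}{23 + H}$
$\left(\frac{247}{-26} + \frac{43}{130}\right) - o{\left(A{\left(4,y{\left(-4 \right)} \right)},6 \right)} = \left(\frac{247}{-26} + \frac{43}{130}\right) - \frac{18 + \sqrt{2 + 4}}{23 + 6} = \left(247 \left(- \frac{1}{26}\right) + 43 \cdot \frac{1}{130}\right) - \frac{18 + \sqrt{6}}{29} = \left(- \frac{19}{2} + \frac{43}{130}\right) - \frac{18 + \sqrt{6}}{29} = - \frac{596}{65} - \left(\frac{18}{29} + \frac{\sqrt{6}}{29}\right) = - \frac{18454}{1885} - \frac{\sqrt{6}}{29}$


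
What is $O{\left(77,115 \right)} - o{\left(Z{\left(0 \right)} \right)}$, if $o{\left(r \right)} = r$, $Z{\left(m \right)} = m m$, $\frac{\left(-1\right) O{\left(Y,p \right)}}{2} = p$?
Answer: $-230$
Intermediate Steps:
$O{\left(Y,p \right)} = - 2 p$
$Z{\left(m \right)} = m^{2}$
$O{\left(77,115 \right)} - o{\left(Z{\left(0 \right)} \right)} = \left(-2\right) 115 - 0^{2} = -230 - 0 = -230 + 0 = -230$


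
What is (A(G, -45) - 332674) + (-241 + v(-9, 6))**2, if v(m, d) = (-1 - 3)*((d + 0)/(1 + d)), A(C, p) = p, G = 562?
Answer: -13375710/49 ≈ -2.7297e+5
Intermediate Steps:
v(m, d) = -4*d/(1 + d)
(A(G, -45) - 332674) + (-241 + v(-9, 6))**2 = (-45 - 332674) + (-241 - 4*6/(1 + 6))**2 = -332719 + (-241 - 4*6/7)**2 = -332719 + (-241 - 4*6*1/7)**2 = -332719 + (-241 - 24/7)**2 = -332719 + (-1711/7)**2 = -332719 + 2927521/49 = -13375710/49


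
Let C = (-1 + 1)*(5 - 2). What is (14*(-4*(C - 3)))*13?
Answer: 2184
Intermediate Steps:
C = 0 (C = 0*3 = 0)
(14*(-4*(C - 3)))*13 = (14*(-4*(0 - 3)))*13 = (14*(-4*(-3)))*13 = (14*12)*13 = 168*13 = 2184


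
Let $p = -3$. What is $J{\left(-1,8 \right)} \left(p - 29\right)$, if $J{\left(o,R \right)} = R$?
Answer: $-256$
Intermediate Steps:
$J{\left(-1,8 \right)} \left(p - 29\right) = 8 \left(-3 - 29\right) = 8 \left(-32\right) = -256$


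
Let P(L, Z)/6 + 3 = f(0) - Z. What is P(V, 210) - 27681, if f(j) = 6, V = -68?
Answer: -28923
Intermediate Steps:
P(L, Z) = 18 - 6*Z (P(L, Z) = -18 + 6*(6 - Z) = -18 + (36 - 6*Z) = 18 - 6*Z)
P(V, 210) - 27681 = (18 - 6*210) - 27681 = (18 - 1260) - 27681 = -1242 - 27681 = -28923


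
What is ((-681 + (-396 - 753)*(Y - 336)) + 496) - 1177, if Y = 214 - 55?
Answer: 202011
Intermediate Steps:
Y = 159
((-681 + (-396 - 753)*(Y - 336)) + 496) - 1177 = ((-681 + (-396 - 753)*(159 - 336)) + 496) - 1177 = ((-681 - 1149*(-177)) + 496) - 1177 = ((-681 + 203373) + 496) - 1177 = (202692 + 496) - 1177 = 203188 - 1177 = 202011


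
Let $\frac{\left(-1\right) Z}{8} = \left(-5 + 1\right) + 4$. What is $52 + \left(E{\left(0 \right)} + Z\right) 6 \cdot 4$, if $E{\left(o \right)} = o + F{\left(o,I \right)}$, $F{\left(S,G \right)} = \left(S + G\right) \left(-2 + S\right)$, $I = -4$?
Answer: $244$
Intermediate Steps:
$F{\left(S,G \right)} = \left(-2 + S\right) \left(G + S\right)$ ($F{\left(S,G \right)} = \left(G + S\right) \left(-2 + S\right) = \left(-2 + S\right) \left(G + S\right)$)
$Z = 0$ ($Z = - 8 \left(\left(-5 + 1\right) + 4\right) = - 8 \left(-4 + 4\right) = \left(-8\right) 0 = 0$)
$E{\left(o \right)} = 8 + o^{2} - 5 o$ ($E{\left(o \right)} = o - \left(-8 - o^{2} + 6 o\right) = o + \left(o^{2} + 8 - 2 o - 4 o\right) = o + \left(8 + o^{2} - 6 o\right) = 8 + o^{2} - 5 o$)
$52 + \left(E{\left(0 \right)} + Z\right) 6 \cdot 4 = 52 + \left(\left(8 + 0^{2} - 0\right) + 0\right) 6 \cdot 4 = 52 + \left(\left(8 + 0 + 0\right) + 0\right) 6 \cdot 4 = 52 + \left(8 + 0\right) 6 \cdot 4 = 52 + 8 \cdot 6 \cdot 4 = 52 + 48 \cdot 4 = 52 + 192 = 244$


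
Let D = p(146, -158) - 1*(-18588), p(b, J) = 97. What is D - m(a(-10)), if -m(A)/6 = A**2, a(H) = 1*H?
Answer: 19285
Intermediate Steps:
a(H) = H
m(A) = -6*A**2
D = 18685 (D = 97 - 1*(-18588) = 97 + 18588 = 18685)
D - m(a(-10)) = 18685 - (-6)*(-10)**2 = 18685 - (-6)*100 = 18685 - 1*(-600) = 18685 + 600 = 19285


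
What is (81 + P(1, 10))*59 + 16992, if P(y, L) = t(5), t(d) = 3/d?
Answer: 109032/5 ≈ 21806.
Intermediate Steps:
P(y, L) = ⅗ (P(y, L) = 3/5 = 3*(⅕) = ⅗)
(81 + P(1, 10))*59 + 16992 = (81 + ⅗)*59 + 16992 = (408/5)*59 + 16992 = 24072/5 + 16992 = 109032/5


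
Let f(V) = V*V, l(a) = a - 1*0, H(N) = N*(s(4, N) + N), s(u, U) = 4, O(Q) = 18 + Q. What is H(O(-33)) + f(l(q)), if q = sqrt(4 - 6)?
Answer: 163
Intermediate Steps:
H(N) = N*(4 + N)
q = I*sqrt(2) (q = sqrt(-2) = I*sqrt(2) ≈ 1.4142*I)
l(a) = a (l(a) = a + 0 = a)
f(V) = V**2
H(O(-33)) + f(l(q)) = (18 - 33)*(4 + (18 - 33)) + (I*sqrt(2))**2 = -15*(4 - 15) - 2 = -15*(-11) - 2 = 165 - 2 = 163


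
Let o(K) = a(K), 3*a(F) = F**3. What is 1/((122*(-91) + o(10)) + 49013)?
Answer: 3/114733 ≈ 2.6148e-5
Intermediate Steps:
a(F) = F**3/3
o(K) = K**3/3
1/((122*(-91) + o(10)) + 49013) = 1/((122*(-91) + (1/3)*10**3) + 49013) = 1/((-11102 + (1/3)*1000) + 49013) = 1/((-11102 + 1000/3) + 49013) = 1/(-32306/3 + 49013) = 1/(114733/3) = 3/114733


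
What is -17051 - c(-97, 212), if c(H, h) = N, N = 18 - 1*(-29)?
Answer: -17098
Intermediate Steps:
N = 47 (N = 18 + 29 = 47)
c(H, h) = 47
-17051 - c(-97, 212) = -17051 - 1*47 = -17051 - 47 = -17098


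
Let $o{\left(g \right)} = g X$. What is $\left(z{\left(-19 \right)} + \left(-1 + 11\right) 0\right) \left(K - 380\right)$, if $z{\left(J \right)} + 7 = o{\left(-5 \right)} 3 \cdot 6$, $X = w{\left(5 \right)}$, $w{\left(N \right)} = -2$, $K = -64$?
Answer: $-76812$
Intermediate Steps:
$X = -2$
$o{\left(g \right)} = - 2 g$ ($o{\left(g \right)} = g \left(-2\right) = - 2 g$)
$z{\left(J \right)} = 173$ ($z{\left(J \right)} = -7 + \left(-2\right) \left(-5\right) 3 \cdot 6 = -7 + 10 \cdot 3 \cdot 6 = -7 + 30 \cdot 6 = -7 + 180 = 173$)
$\left(z{\left(-19 \right)} + \left(-1 + 11\right) 0\right) \left(K - 380\right) = \left(173 + \left(-1 + 11\right) 0\right) \left(-64 - 380\right) = \left(173 + 10 \cdot 0\right) \left(-444\right) = \left(173 + 0\right) \left(-444\right) = 173 \left(-444\right) = -76812$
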